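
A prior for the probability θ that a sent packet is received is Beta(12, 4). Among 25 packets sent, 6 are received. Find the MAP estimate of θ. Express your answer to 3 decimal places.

θ̂_MAP = 0.436

Prior: Beta(12, 4).
Data: 6 successes in 25 trials. The binomial likelihood contributes θ^6(1−θ)^19, so the posterior is Beta(12+6, 4+19) = Beta(18, 23).
For Beta(a, b) with a, b > 1 the mode is (a−1)/(a+b−2) = 17/39 ≈ 0.436.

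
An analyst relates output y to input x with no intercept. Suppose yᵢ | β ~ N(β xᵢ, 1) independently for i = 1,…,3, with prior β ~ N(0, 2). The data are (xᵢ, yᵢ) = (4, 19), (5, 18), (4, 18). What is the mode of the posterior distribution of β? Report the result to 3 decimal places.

log p(β | y) = −Σ(yᵢ − βxᵢ)²/(2·1) − β²/(2·2) + const.
Setting the derivative to zero: Σxᵢ(yᵢ − βxᵢ)/1 − β/2 = 0, so β = Σxᵢyᵢ / (Σxᵢ² + σ²/τ²).
Σxᵢyᵢ = 4·19 + 5·18 + 4·18 = 238; Σxᵢ² = 57; σ²/τ² = 0.5.
β̂_MAP = 238 / (57 + 0.5) = 238/57.5 ≈ 4.139.

β̂_MAP = 4.139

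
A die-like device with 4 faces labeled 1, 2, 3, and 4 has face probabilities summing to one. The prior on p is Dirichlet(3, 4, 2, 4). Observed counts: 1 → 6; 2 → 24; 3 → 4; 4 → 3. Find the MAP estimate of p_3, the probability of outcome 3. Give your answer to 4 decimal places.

The posterior is Dirichlet(αᵢ + nᵢ) = Dirichlet(9, 28, 6, 7).
For a Dirichlet(a₁,…,a_K) with all aᵢ > 1, the mode has j-th component (aⱼ − 1)/(Σaᵢ − K).
Here Σaᵢ = 50 and K = 4, so p_3 = (6 − 1)/(50 − 4) = 5/46 ≈ 0.1087.

MAP estimate: 0.1087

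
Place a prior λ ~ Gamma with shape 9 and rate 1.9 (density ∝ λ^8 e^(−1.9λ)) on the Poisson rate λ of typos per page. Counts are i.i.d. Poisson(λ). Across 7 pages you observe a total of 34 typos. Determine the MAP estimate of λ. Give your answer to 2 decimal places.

λ̂_MAP = 4.72

Σxᵢ = 34, n = 7.
Posterior ∝ λ^8e^(−1.9λ) · λ^34e^(−7λ) = λ^42e^(−8.9λ), i.e. Gamma(shape=43, rate=8.9).
The mode of a Gamma(a, b) with a ≥ 1 (shape–rate) is (a−1)/b = 42/8.9 ≈ 4.72.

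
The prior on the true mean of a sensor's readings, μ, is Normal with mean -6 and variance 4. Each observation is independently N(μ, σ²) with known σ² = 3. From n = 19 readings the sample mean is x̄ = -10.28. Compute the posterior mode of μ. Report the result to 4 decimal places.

n = 19, x̄ = -10.28.
For a Normal prior and Normal likelihood with known variance, the posterior is Normal; its mode equals its mean, the precision-weighted average.
Prior precision 1/σ₀² = 1/4 = 0.25; data precision n/σ² = 19/3.
μ̂ = (0.25·(-6) + (19/3)·(-10.28)) / (0.25 + 19/3) = (-9991/150)/(79/12) = -19982/1975 ≈ -10.1175.

μ̂_MAP = -10.1175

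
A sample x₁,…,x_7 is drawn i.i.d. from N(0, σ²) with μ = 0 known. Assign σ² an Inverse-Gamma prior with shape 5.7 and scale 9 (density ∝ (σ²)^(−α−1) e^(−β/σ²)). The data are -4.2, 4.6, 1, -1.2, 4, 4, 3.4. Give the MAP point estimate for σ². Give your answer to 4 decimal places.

σ̂²_MAP = 5.0392

Sum of squared deviations about the known mean: SS = (-4.2−0)² + (4.6−0)² + (1−0)² + (-1.2−0)² + (4−0)² + (4−0)² + (3.4−0)² = 84.8.
The Normal likelihood contributes (σ²)^(−n/2) exp(−SS/(2σ²)), so the posterior is Inverse-Gamma(α + n/2, β + SS/2) = Inverse-Gamma(9.2, 51.4).
The mode of Inverse-Gamma(a, b) is b/(a+1) = 51.4/10.2 ≈ 5.0392.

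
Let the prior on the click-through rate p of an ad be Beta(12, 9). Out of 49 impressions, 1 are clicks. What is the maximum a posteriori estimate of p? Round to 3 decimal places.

p̂_MAP = 0.176

Prior: Beta(12, 9).
Data: 1 success in 49 trials. The binomial likelihood contributes p(1−p)^48, so the posterior is Beta(12+1, 9+48) = Beta(13, 57).
For Beta(a, b) with a, b > 1 the mode is (a−1)/(a+b−2) = 12/68 ≈ 0.176.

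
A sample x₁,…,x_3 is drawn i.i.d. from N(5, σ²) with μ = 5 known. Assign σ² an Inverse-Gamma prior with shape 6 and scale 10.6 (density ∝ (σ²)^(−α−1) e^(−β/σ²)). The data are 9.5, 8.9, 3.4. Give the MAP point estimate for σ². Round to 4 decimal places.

σ̂²_MAP = 3.4835

Sum of squared deviations about the known mean: SS = (9.5−5)² + (8.9−5)² + (3.4−5)² = 38.02.
The Normal likelihood contributes (σ²)^(−n/2) exp(−SS/(2σ²)), so the posterior is Inverse-Gamma(α + n/2, β + SS/2) = Inverse-Gamma(7.5, 29.61).
The mode of Inverse-Gamma(a, b) is b/(a+1) = 29.61/8.5 ≈ 3.4835.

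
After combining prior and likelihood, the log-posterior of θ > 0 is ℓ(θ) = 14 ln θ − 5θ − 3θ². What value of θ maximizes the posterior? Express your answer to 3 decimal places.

θ̂_MAP = 1.167

ℓ'(θ) = 14/θ − 5 − 6θ. Setting this to zero and multiplying by θ: 6θ² + 5θ − 14 = 0.
θ = (−5 + √(5² + 4·6·14)) / (2·6) = (−5 + √361) / 12 = (−5 + 19)/12 = 7/6.
ℓ''(θ) = −14/θ² − 6 < 0, confirming a maximum.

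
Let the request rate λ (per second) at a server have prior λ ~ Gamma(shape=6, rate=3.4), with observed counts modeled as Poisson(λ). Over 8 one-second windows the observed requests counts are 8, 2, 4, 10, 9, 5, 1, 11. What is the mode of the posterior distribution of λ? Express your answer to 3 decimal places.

Σxᵢ = 8+2+4+10+9+5+1+11 = 50, with n = 8.
Posterior ∝ λ^5e^(−3.4λ) · λ^50e^(−8λ) = λ^55e^(−11.4λ), i.e. Gamma(shape=56, rate=11.4).
The mode of a Gamma(a, b) with a ≥ 1 (shape–rate) is (a−1)/b = 55/11.4 ≈ 4.825.

λ̂_MAP = 4.825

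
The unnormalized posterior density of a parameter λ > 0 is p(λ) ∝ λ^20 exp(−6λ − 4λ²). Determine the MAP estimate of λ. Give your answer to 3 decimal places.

λ̂_MAP = 1.250

ℓ'(λ) = 20/λ − 6 − 8λ. Setting this to zero and multiplying by λ: 8λ² + 6λ − 20 = 0.
λ = (−6 + √(6² + 4·8·20)) / (2·8) = (−6 + √676) / 16 = (−6 + 26)/16 = 5/4.
ℓ''(λ) = −20/λ² − 8 < 0, confirming a maximum.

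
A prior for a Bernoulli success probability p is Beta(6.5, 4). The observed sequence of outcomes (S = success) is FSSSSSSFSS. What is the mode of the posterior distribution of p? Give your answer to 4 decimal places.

p̂_MAP = 0.7297

Prior: Beta(6.5, 4).
Data: 8 successes in 10 trials (from the sequence). The binomial likelihood contributes p^8(1−p)^2, so the posterior is Beta(6.5+8, 4+2) = Beta(14.5, 6).
For Beta(a, b) with a, b > 1 the mode is (a−1)/(a+b−2) = 13.5/18.5 ≈ 0.7297.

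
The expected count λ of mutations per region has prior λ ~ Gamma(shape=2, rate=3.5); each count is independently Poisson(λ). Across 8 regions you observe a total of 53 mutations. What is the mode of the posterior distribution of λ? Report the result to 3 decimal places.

λ̂_MAP = 4.696

Σxᵢ = 53, n = 8.
Posterior ∝ λe^(−3.5λ) · λ^53e^(−8λ) = λ^54e^(−11.5λ), i.e. Gamma(shape=55, rate=11.5).
The mode of a Gamma(a, b) with a ≥ 1 (shape–rate) is (a−1)/b = 54/11.5 ≈ 4.696.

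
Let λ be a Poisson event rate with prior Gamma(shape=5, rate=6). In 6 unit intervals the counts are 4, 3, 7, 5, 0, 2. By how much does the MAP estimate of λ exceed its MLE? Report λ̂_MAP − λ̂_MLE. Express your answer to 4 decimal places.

MAP − MLE = -1.4167

Σxᵢ = 21. Posterior is Gamma(26, 12); MAP = (26−1)/12 = 25/12 ≈ 2.08333.
MLE = x̄ = 21/6 ≈ 3.50000.
Difference = 25/12 − 21/6 = -17/12 ≈ -1.4167.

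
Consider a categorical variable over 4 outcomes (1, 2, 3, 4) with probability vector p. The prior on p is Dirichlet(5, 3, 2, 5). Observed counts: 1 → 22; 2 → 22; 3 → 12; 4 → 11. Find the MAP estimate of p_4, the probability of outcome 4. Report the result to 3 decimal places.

MAP estimate: 0.192

The posterior is Dirichlet(αᵢ + nᵢ) = Dirichlet(27, 25, 14, 16).
For a Dirichlet(a₁,…,a_K) with all aᵢ > 1, the mode has j-th component (aⱼ − 1)/(Σaᵢ − K).
Here Σaᵢ = 82 and K = 4, so p_4 = (16 − 1)/(82 − 4) = 15/78 ≈ 0.192.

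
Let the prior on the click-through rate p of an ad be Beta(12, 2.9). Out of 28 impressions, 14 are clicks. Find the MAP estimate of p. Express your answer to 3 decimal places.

Prior: Beta(12, 2.9).
Data: 14 successes in 28 trials. The binomial likelihood contributes p^14(1−p)^14, so the posterior is Beta(12+14, 2.9+14) = Beta(26, 16.9).
For Beta(a, b) with a, b > 1 the mode is (a−1)/(a+b−2) = 25/40.9 ≈ 0.611.

p̂_MAP = 0.611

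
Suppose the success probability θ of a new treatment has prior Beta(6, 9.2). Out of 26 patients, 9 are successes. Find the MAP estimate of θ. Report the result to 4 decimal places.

Prior: Beta(6, 9.2).
Data: 9 successes in 26 trials. The binomial likelihood contributes θ^9(1−θ)^17, so the posterior is Beta(6+9, 9.2+17) = Beta(15, 26.2).
For Beta(a, b) with a, b > 1 the mode is (a−1)/(a+b−2) = 14/39.2 ≈ 0.3571.

θ̂_MAP = 0.3571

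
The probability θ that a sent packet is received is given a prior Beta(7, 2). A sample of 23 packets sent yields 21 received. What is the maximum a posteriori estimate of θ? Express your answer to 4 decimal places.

Prior: Beta(7, 2).
Data: 21 successes in 23 trials. The binomial likelihood contributes θ^21(1−θ)^2, so the posterior is Beta(7+21, 2+2) = Beta(28, 4).
For Beta(a, b) with a, b > 1 the mode is (a−1)/(a+b−2) = 27/30 ≈ 0.9000.

θ̂_MAP = 0.9000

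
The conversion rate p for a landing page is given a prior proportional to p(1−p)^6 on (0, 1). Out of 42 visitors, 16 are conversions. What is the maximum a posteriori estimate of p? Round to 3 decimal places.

p̂_MAP = 0.347

The prior density ∝ p(1−p)^6 is the kernel of Beta(2, 7).
Data: 16 successes in 42 trials. The binomial likelihood contributes p^16(1−p)^26, so the posterior is Beta(2+16, 7+26) = Beta(18, 33).
For Beta(a, b) with a, b > 1 the mode is (a−1)/(a+b−2) = 17/49 ≈ 0.347.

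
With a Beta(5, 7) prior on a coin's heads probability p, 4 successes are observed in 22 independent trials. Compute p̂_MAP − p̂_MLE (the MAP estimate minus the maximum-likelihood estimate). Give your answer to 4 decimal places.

Posterior is Beta(9, 25); MAP = (9−1)/(34−2) = 8/32 ≈ 0.25000.
MLE ignores the prior: p̂_MLE = k/n = 4/22 ≈ 0.18182.
Difference = 8/32 − 4/22 = 3/44 ≈ 0.0682.

MAP − MLE = 0.0682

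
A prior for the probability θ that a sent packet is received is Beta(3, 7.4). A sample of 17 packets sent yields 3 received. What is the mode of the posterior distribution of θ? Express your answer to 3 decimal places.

Prior: Beta(3, 7.4).
Data: 3 successes in 17 trials. The binomial likelihood contributes θ^3(1−θ)^14, so the posterior is Beta(3+3, 7.4+14) = Beta(6, 21.4).
For Beta(a, b) with a, b > 1 the mode is (a−1)/(a+b−2) = 5/25.4 ≈ 0.197.

θ̂_MAP = 0.197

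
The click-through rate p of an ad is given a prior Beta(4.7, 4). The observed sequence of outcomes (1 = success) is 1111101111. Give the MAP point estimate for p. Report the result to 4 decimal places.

Prior: Beta(4.7, 4).
Data: 9 successes in 10 trials (from the sequence). The binomial likelihood contributes p^9(1−p)^1, so the posterior is Beta(4.7+9, 4+1) = Beta(13.7, 5).
For Beta(a, b) with a, b > 1 the mode is (a−1)/(a+b−2) = 12.7/16.7 ≈ 0.7605.

p̂_MAP = 0.7605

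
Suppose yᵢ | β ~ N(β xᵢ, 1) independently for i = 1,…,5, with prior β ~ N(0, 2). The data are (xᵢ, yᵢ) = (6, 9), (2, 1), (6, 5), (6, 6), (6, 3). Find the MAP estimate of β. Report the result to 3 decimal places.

β̂_MAP = 0.943

log p(β | y) = −Σ(yᵢ − βxᵢ)²/(2·1) − β²/(2·2) + const.
Setting the derivative to zero: Σxᵢ(yᵢ − βxᵢ)/1 − β/2 = 0, so β = Σxᵢyᵢ / (Σxᵢ² + σ²/τ²).
Σxᵢyᵢ = 6·9 + 2·1 + 6·5 + 6·6 + 6·3 = 140; Σxᵢ² = 148; σ²/τ² = 0.5.
β̂_MAP = 140 / (148 + 0.5) = 140/148.5 ≈ 0.943.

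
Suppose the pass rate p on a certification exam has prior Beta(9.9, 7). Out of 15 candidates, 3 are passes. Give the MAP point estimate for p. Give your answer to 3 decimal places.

Prior: Beta(9.9, 7).
Data: 3 successes in 15 trials. The binomial likelihood contributes p^3(1−p)^12, so the posterior is Beta(9.9+3, 7+12) = Beta(12.9, 19).
For Beta(a, b) with a, b > 1 the mode is (a−1)/(a+b−2) = 11.9/29.9 ≈ 0.398.

p̂_MAP = 0.398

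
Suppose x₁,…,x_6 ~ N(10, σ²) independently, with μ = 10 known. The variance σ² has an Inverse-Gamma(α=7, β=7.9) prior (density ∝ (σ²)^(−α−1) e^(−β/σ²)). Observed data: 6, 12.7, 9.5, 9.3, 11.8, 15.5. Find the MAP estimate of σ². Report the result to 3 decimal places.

σ̂²_MAP = 3.333

Sum of squared deviations about the known mean: SS = (6−10)² + (12.7−10)² + (9.5−10)² + (9.3−10)² + (11.8−10)² + (15.5−10)² = 57.52.
The Normal likelihood contributes (σ²)^(−n/2) exp(−SS/(2σ²)), so the posterior is Inverse-Gamma(α + n/2, β + SS/2) = Inverse-Gamma(10, 36.66).
The mode of Inverse-Gamma(a, b) is b/(a+1) = 36.66/11 ≈ 3.333.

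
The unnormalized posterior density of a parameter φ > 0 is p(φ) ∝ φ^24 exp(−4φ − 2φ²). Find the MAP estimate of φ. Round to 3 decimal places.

ℓ'(φ) = 24/φ − 4 − 4φ. Setting this to zero and multiplying by φ: 4φ² + 4φ − 24 = 0.
φ = (−4 + √(4² + 4·4·24)) / (2·4) = (−4 + √400) / 8 = (−4 + 20)/8 = 2.
ℓ''(φ) = −24/φ² − 4 < 0, confirming a maximum.

φ̂_MAP = 2.000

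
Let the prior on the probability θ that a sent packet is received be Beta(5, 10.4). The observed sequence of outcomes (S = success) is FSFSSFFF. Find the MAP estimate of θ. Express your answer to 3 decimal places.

Prior: Beta(5, 10.4).
Data: 3 successes in 8 trials (from the sequence). The binomial likelihood contributes θ^3(1−θ)^5, so the posterior is Beta(5+3, 10.4+5) = Beta(8, 15.4).
For Beta(a, b) with a, b > 1 the mode is (a−1)/(a+b−2) = 7/21.4 ≈ 0.327.

θ̂_MAP = 0.327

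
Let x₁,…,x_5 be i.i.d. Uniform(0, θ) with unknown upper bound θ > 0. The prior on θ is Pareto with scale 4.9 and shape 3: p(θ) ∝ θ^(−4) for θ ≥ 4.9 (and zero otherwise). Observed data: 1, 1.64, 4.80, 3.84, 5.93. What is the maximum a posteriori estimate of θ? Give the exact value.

θ̂_MAP = 5.93

The Uniform(0, θ) likelihood is θ^(−n) for θ ≥ max(xᵢ), zero otherwise. Here max(xᵢ) = 5.93.
Posterior ∝ θ^(−4) · θ^(−5) = θ^(−9) on θ ≥ max(4.9, 5.93) = 5.93.
This density is strictly decreasing in θ, so the posterior mode lies at the lower boundary of the support.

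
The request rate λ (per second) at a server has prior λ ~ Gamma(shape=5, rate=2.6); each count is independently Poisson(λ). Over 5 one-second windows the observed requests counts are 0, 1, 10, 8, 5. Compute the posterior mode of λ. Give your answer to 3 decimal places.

λ̂_MAP = 3.684

Σxᵢ = 0+1+10+8+5 = 24, with n = 5.
Posterior ∝ λ^4e^(−2.6λ) · λ^24e^(−5λ) = λ^28e^(−7.6λ), i.e. Gamma(shape=29, rate=7.6).
The mode of a Gamma(a, b) with a ≥ 1 (shape–rate) is (a−1)/b = 28/7.6 ≈ 3.684.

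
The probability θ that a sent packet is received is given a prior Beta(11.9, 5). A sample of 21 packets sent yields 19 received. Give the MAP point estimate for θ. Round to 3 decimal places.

θ̂_MAP = 0.833

Prior: Beta(11.9, 5).
Data: 19 successes in 21 trials. The binomial likelihood contributes θ^19(1−θ)^2, so the posterior is Beta(11.9+19, 5+2) = Beta(30.9, 7).
For Beta(a, b) with a, b > 1 the mode is (a−1)/(a+b−2) = 29.9/35.9 ≈ 0.833.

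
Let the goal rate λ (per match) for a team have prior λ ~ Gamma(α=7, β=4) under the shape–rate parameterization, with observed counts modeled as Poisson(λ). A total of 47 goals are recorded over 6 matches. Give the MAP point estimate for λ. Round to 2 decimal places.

Σxᵢ = 47, n = 6.
Posterior ∝ λ^6e^(−4λ) · λ^47e^(−6λ) = λ^53e^(−10λ), i.e. Gamma(shape=54, rate=10).
The mode of a Gamma(a, b) with a ≥ 1 (shape–rate) is (a−1)/b = 53/10 ≈ 5.30.

λ̂_MAP = 5.30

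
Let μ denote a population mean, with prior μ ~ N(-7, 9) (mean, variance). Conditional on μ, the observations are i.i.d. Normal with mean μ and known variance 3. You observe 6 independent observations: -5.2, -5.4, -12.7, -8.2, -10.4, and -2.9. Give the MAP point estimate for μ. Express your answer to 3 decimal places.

n = 6; x̄ = ((-5.2) + (-5.4) + (-12.7) + (-8.2) + (-10.4) + (-2.9))/6 = -44.8/6 = -112/15 ≈ -7.4667.
For a Normal prior and Normal likelihood with known variance, the posterior is Normal; its mode equals its mean, the precision-weighted average.
Prior precision 1/σ₀² = 1/9; data precision n/σ² = 6/3 = 2.
μ̂ = ((1/9)·(-7) + 2·(-112/15)) / (1/9 + 2) = (-707/45)/(19/9) = -707/95 ≈ -7.442.

μ̂_MAP = -7.442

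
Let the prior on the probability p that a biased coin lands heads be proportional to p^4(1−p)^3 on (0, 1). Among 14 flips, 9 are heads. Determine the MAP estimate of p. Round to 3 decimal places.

p̂_MAP = 0.619

The prior density ∝ p^4(1−p)^3 is the kernel of Beta(5, 4).
Data: 9 successes in 14 trials. The binomial likelihood contributes p^9(1−p)^5, so the posterior is Beta(5+9, 4+5) = Beta(14, 9).
For Beta(a, b) with a, b > 1 the mode is (a−1)/(a+b−2) = 13/21 ≈ 0.619.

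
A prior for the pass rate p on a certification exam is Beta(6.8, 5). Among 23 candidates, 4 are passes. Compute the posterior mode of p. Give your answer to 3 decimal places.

Prior: Beta(6.8, 5).
Data: 4 successes in 23 trials. The binomial likelihood contributes p^4(1−p)^19, so the posterior is Beta(6.8+4, 5+19) = Beta(10.8, 24).
For Beta(a, b) with a, b > 1 the mode is (a−1)/(a+b−2) = 9.8/32.8 ≈ 0.299.

p̂_MAP = 0.299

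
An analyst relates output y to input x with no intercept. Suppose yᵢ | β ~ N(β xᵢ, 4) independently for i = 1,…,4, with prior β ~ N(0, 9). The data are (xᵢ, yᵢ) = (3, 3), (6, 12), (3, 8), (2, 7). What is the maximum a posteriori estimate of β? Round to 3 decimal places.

β̂_MAP = 2.036

log p(β | y) = −Σ(yᵢ − βxᵢ)²/(2·4) − β²/(2·9) + const.
Setting the derivative to zero: Σxᵢ(yᵢ − βxᵢ)/4 − β/9 = 0, so β = Σxᵢyᵢ / (Σxᵢ² + σ²/τ²).
Σxᵢyᵢ = 3·3 + 6·12 + 3·8 + 2·7 = 119; Σxᵢ² = 58; σ²/τ² = 4/9.
β̂_MAP = 119 / (58 + 4/9) = 119/(526/9) = 1071/526 ≈ 2.036.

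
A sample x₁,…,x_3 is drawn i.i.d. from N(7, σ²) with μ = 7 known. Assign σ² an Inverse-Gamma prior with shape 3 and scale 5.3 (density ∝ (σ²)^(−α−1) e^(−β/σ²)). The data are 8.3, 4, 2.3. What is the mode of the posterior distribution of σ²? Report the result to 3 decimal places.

σ̂²_MAP = 3.944

Sum of squared deviations about the known mean: SS = (8.3−7)² + (4−7)² + (2.3−7)² = 32.78.
The Normal likelihood contributes (σ²)^(−n/2) exp(−SS/(2σ²)), so the posterior is Inverse-Gamma(α + n/2, β + SS/2) = Inverse-Gamma(4.5, 21.69).
The mode of Inverse-Gamma(a, b) is b/(a+1) = 21.69/5.5 ≈ 3.944.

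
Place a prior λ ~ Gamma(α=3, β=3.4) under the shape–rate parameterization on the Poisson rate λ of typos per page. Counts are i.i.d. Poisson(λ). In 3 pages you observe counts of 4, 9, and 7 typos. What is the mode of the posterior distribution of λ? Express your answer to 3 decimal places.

Σxᵢ = 4+9+7 = 20, with n = 3.
Posterior ∝ λ^2e^(−3.4λ) · λ^20e^(−3λ) = λ^22e^(−6.4λ), i.e. Gamma(shape=23, rate=6.4).
The mode of a Gamma(a, b) with a ≥ 1 (shape–rate) is (a−1)/b = 22/6.4 ≈ 3.438.

λ̂_MAP = 3.438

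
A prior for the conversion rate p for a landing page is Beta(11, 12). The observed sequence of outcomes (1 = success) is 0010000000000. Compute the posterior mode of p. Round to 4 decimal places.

Prior: Beta(11, 12).
Data: 1 success in 13 trials (from the sequence). The binomial likelihood contributes p(1−p)^12, so the posterior is Beta(11+1, 12+12) = Beta(12, 24).
For Beta(a, b) with a, b > 1 the mode is (a−1)/(a+b−2) = 11/34 ≈ 0.3235.

p̂_MAP = 0.3235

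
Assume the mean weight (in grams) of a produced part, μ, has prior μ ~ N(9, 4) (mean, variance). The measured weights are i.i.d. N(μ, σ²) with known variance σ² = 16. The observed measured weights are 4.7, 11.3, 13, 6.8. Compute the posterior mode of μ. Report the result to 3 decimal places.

μ̂_MAP = 8.975

n = 4; x̄ = (4.7 + 11.3 + 13 + 6.8)/4 = 35.8/4 = 8.95.
For a Normal prior and Normal likelihood with known variance, the posterior is Normal; its mode equals its mean, the precision-weighted average.
Prior precision 1/σ₀² = 1/4 = 0.25; data precision n/σ² = 4/16 = 0.25.
μ̂ = (0.25·9 + 0.25·8.95) / (0.25 + 0.25) = 4.4875/0.5 = 8.975.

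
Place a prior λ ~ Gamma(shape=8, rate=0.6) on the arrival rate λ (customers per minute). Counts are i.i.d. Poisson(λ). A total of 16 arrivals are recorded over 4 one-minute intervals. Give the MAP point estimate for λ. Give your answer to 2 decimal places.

λ̂_MAP = 5.00

Σxᵢ = 16, n = 4.
Posterior ∝ λ^7e^(−0.6λ) · λ^16e^(−4λ) = λ^23e^(−4.6λ), i.e. Gamma(shape=24, rate=4.6).
The mode of a Gamma(a, b) with a ≥ 1 (shape–rate) is (a−1)/b = 23/4.6 ≈ 5.00.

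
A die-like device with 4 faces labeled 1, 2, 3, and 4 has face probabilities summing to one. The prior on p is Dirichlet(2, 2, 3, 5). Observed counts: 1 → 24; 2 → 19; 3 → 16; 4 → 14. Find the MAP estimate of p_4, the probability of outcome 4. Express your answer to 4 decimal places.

MAP estimate: 0.2222

The posterior is Dirichlet(αᵢ + nᵢ) = Dirichlet(26, 21, 19, 19).
For a Dirichlet(a₁,…,a_K) with all aᵢ > 1, the mode has j-th component (aⱼ − 1)/(Σaᵢ − K).
Here Σaᵢ = 85 and K = 4, so p_4 = (19 − 1)/(85 − 4) = 18/81 ≈ 0.2222.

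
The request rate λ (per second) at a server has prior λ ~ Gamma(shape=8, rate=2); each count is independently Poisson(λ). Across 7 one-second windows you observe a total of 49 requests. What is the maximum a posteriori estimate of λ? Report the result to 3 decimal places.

Σxᵢ = 49, n = 7.
Posterior ∝ λ^7e^(−2λ) · λ^49e^(−7λ) = λ^56e^(−9λ), i.e. Gamma(shape=57, rate=9).
The mode of a Gamma(a, b) with a ≥ 1 (shape–rate) is (a−1)/b = 56/9 ≈ 6.222.

λ̂_MAP = 6.222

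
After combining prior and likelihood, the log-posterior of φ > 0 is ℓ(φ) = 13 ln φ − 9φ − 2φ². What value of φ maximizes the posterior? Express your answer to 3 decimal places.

φ̂_MAP = 1.000

ℓ'(φ) = 13/φ − 9 − 4φ. Setting this to zero and multiplying by φ: 4φ² + 9φ − 13 = 0.
φ = (−9 + √(9² + 4·4·13)) / (2·4) = (−9 + √289) / 8 = (−9 + 17)/8 = 1.
ℓ''(φ) = −13/φ² − 4 < 0, confirming a maximum.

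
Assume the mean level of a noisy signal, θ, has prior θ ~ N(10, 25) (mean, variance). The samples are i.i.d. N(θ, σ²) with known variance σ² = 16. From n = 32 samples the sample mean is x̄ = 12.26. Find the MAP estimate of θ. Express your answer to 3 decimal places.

n = 32, x̄ = 12.26.
For a Normal prior and Normal likelihood with known variance, the posterior is Normal; its mode equals its mean, the precision-weighted average.
Prior precision 1/σ₀² = 1/25 = 0.04; data precision n/σ² = 32/16 = 2.
θ̂ = (0.04·10 + 2·12.26) / (0.04 + 2) = 24.92/2.04 = 623/51 ≈ 12.216.

θ̂_MAP = 12.216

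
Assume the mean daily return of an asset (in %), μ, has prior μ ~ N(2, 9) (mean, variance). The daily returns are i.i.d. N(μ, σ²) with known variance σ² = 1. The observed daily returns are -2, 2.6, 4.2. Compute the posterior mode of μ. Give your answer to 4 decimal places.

n = 3; x̄ = ((-2) + 2.6 + 4.2)/3 = 4.8/3 = 1.6.
For a Normal prior and Normal likelihood with known variance, the posterior is Normal; its mode equals its mean, the precision-weighted average.
Prior precision 1/σ₀² = 1/9; data precision n/σ² = 3/1 = 3.
μ̂ = ((1/9)·2 + 3·1.6) / (1/9 + 3) = (226/45)/(28/9) = 113/70 ≈ 1.6143.

μ̂_MAP = 1.6143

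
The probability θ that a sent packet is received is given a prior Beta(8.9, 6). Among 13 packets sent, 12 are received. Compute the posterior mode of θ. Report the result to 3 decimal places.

θ̂_MAP = 0.768

Prior: Beta(8.9, 6).
Data: 12 successes in 13 trials. The binomial likelihood contributes θ^12(1−θ)^1, so the posterior is Beta(8.9+12, 6+1) = Beta(20.9, 7).
For Beta(a, b) with a, b > 1 the mode is (a−1)/(a+b−2) = 19.9/25.9 ≈ 0.768.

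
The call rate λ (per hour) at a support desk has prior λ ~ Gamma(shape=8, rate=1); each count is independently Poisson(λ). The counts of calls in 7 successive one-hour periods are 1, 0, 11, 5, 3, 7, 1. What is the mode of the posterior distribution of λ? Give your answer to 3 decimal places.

λ̂_MAP = 4.375

Σxᵢ = 1+0+11+5+3+7+1 = 28, with n = 7.
Posterior ∝ λ^7e^(−1λ) · λ^28e^(−7λ) = λ^35e^(−8λ), i.e. Gamma(shape=36, rate=8).
The mode of a Gamma(a, b) with a ≥ 1 (shape–rate) is (a−1)/b = 35/8 ≈ 4.375.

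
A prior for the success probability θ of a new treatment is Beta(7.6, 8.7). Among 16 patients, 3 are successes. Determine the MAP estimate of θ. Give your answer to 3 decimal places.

θ̂_MAP = 0.317

Prior: Beta(7.6, 8.7).
Data: 3 successes in 16 trials. The binomial likelihood contributes θ^3(1−θ)^13, so the posterior is Beta(7.6+3, 8.7+13) = Beta(10.6, 21.7).
For Beta(a, b) with a, b > 1 the mode is (a−1)/(a+b−2) = 9.6/30.3 ≈ 0.317.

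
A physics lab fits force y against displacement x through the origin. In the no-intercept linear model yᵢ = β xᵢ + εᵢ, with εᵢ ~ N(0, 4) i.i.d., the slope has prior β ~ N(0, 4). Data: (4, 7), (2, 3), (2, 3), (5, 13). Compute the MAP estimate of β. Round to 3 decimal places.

β̂_MAP = 2.100

log p(β | y) = −Σ(yᵢ − βxᵢ)²/(2·4) − β²/(2·4) + const.
Setting the derivative to zero: Σxᵢ(yᵢ − βxᵢ)/4 − β/4 = 0, so β = Σxᵢyᵢ / (Σxᵢ² + σ²/τ²).
Σxᵢyᵢ = 4·7 + 2·3 + 2·3 + 5·13 = 105; Σxᵢ² = 49; σ²/τ² = 1.
β̂_MAP = 105 / (49 + 1) = 105/50 ≈ 2.100.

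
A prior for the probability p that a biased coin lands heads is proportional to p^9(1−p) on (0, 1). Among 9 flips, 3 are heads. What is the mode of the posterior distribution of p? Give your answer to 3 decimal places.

The prior density ∝ p^9(1−p)^1 is the kernel of Beta(10, 2).
Data: 3 successes in 9 trials. The binomial likelihood contributes p^3(1−p)^6, so the posterior is Beta(10+3, 2+6) = Beta(13, 8).
For Beta(a, b) with a, b > 1 the mode is (a−1)/(a+b−2) = 12/19 ≈ 0.632.

p̂_MAP = 0.632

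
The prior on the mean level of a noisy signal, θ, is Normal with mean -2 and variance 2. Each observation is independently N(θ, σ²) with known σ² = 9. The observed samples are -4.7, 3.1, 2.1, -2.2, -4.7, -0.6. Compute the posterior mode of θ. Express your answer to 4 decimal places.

n = 6; x̄ = ((-4.7) + 3.1 + 2.1 + (-2.2) + (-4.7) + (-0.6))/6 = -7/6 = -7/6 ≈ -1.1667.
For a Normal prior and Normal likelihood with known variance, the posterior is Normal; its mode equals its mean, the precision-weighted average.
Prior precision 1/σ₀² = 1/2 = 0.5; data precision n/σ² = 6/9 = 2/3.
θ̂ = (0.5·(-2) + (2/3)·(-7/6)) / (0.5 + 2/3) = (-16/9)/(7/6) = -32/21 ≈ -1.5238.

θ̂_MAP = -1.5238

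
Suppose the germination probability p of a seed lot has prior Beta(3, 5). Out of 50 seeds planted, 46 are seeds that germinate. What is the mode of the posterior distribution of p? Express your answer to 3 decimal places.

p̂_MAP = 0.857

Prior: Beta(3, 5).
Data: 46 successes in 50 trials. The binomial likelihood contributes p^46(1−p)^4, so the posterior is Beta(3+46, 5+4) = Beta(49, 9).
For Beta(a, b) with a, b > 1 the mode is (a−1)/(a+b−2) = 48/56 ≈ 0.857.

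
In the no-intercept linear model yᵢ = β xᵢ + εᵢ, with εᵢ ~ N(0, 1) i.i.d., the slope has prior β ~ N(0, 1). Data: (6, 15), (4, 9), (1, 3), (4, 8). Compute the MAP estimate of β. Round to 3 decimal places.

log p(β | y) = −Σ(yᵢ − βxᵢ)²/(2·1) − β²/(2·1) + const.
Setting the derivative to zero: Σxᵢ(yᵢ − βxᵢ)/1 − β/1 = 0, so β = Σxᵢyᵢ / (Σxᵢ² + σ²/τ²).
Σxᵢyᵢ = 6·15 + 4·9 + 1·3 + 4·8 = 161; Σxᵢ² = 69; σ²/τ² = 1.
β̂_MAP = 161 / (69 + 1) = 161/70 ≈ 2.300.

β̂_MAP = 2.300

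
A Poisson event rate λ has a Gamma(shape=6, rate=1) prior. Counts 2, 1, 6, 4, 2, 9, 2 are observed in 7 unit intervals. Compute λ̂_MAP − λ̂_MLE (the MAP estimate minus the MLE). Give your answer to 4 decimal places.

Σxᵢ = 26. Posterior is Gamma(32, 8); MAP = (32−1)/8 = 31/8 ≈ 3.87500.
MLE = x̄ = 26/7 ≈ 3.71429.
Difference = 31/8 − 26/7 = 9/56 ≈ 0.1607.

MAP − MLE = 0.1607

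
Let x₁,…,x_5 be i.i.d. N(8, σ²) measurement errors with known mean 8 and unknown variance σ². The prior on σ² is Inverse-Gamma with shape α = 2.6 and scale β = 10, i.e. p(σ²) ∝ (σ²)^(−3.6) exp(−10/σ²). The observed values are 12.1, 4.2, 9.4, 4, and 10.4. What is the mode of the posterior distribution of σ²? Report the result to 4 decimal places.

Sum of squared deviations about the known mean: SS = (12.1−8)² + (4.2−8)² + (9.4−8)² + (4−8)² + (10.4−8)² = 54.97.
The Normal likelihood contributes (σ²)^(−n/2) exp(−SS/(2σ²)), so the posterior is Inverse-Gamma(α + n/2, β + SS/2) = Inverse-Gamma(5.1, 37.485).
The mode of Inverse-Gamma(a, b) is b/(a+1) = 37.485/6.1 ≈ 6.1451.

σ̂²_MAP = 6.1451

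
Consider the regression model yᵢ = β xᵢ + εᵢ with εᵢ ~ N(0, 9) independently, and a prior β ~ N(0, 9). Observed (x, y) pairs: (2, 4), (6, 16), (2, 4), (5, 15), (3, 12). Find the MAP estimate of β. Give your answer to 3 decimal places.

β̂_MAP = 2.823

log p(β | y) = −Σ(yᵢ − βxᵢ)²/(2·9) − β²/(2·9) + const.
Setting the derivative to zero: Σxᵢ(yᵢ − βxᵢ)/9 − β/9 = 0, so β = Σxᵢyᵢ / (Σxᵢ² + σ²/τ²).
Σxᵢyᵢ = 2·4 + 6·16 + 2·4 + 5·15 + 3·12 = 223; Σxᵢ² = 78; σ²/τ² = 1.
β̂_MAP = 223 / (78 + 1) = 223/79 ≈ 2.823.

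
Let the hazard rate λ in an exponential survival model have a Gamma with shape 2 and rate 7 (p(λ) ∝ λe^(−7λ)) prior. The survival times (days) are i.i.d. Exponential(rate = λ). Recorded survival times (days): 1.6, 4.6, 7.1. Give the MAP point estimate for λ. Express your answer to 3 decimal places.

The Exponential(rate=λ) likelihood is ∝ λ^n e^(−λΣtᵢ). Here n = 3 and Σtᵢ = 1.6 + 4.6 + 7.1 = 13.3.
Posterior ∝ λe^(−7λ) · λ^3e^(−13.3λ) = λ^4e^(−20.3λ), i.e. Gamma(5, 20.3).
Mode = (a−1)/b = 4/20.3 ≈ 0.197.

λ̂_MAP = 0.197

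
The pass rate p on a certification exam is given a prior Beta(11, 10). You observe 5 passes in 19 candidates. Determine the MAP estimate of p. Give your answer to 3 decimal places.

Prior: Beta(11, 10).
Data: 5 successes in 19 trials. The binomial likelihood contributes p^5(1−p)^14, so the posterior is Beta(11+5, 10+14) = Beta(16, 24).
For Beta(a, b) with a, b > 1 the mode is (a−1)/(a+b−2) = 15/38 ≈ 0.395.

p̂_MAP = 0.395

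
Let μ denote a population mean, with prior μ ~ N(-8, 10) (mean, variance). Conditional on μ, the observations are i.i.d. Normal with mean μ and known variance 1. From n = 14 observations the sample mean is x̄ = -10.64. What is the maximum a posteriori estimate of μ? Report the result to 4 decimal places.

n = 14, x̄ = -10.64.
For a Normal prior and Normal likelihood with known variance, the posterior is Normal; its mode equals its mean, the precision-weighted average.
Prior precision 1/σ₀² = 1/10 = 0.1; data precision n/σ² = 14/1 = 14.
μ̂ = (0.1·(-8) + 14·(-10.64)) / (0.1 + 14) = (-149.76)/14.1 = -2496/235 ≈ -10.6213.

μ̂_MAP = -10.6213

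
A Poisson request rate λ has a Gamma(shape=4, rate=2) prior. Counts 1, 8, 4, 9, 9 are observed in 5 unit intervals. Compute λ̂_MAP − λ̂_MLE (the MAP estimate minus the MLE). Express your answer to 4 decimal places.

MAP − MLE = -1.3429

Σxᵢ = 31. Posterior is Gamma(35, 7); MAP = (35−1)/7 = 34/7 ≈ 4.85714.
MLE = x̄ = 31/5 ≈ 6.20000.
Difference = 34/7 − 31/5 = -47/35 ≈ -1.3429.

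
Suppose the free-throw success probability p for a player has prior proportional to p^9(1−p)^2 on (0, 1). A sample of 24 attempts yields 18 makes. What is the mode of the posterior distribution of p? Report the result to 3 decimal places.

The prior density ∝ p^9(1−p)^2 is the kernel of Beta(10, 3).
Data: 18 successes in 24 trials. The binomial likelihood contributes p^18(1−p)^6, so the posterior is Beta(10+18, 3+6) = Beta(28, 9).
For Beta(a, b) with a, b > 1 the mode is (a−1)/(a+b−2) = 27/35 ≈ 0.771.

p̂_MAP = 0.771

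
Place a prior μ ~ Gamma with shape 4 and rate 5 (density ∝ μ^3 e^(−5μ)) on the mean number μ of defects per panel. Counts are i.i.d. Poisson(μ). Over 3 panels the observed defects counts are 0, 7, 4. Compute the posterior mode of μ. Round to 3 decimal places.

Σxᵢ = 0+7+4 = 11, with n = 3.
Posterior ∝ μ^3e^(−5μ) · μ^11e^(−3μ) = μ^14e^(−8μ), i.e. Gamma(shape=15, rate=8).
The mode of a Gamma(a, b) with a ≥ 1 (shape–rate) is (a−1)/b = 14/8 ≈ 1.750.

μ̂_MAP = 1.750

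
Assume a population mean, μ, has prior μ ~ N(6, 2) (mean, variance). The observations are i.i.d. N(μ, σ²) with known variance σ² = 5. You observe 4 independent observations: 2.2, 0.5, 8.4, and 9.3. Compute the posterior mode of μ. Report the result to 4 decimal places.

μ̂_MAP = 5.4462

n = 4; x̄ = (2.2 + 0.5 + 8.4 + 9.3)/4 = 20.4/4 = 5.1.
For a Normal prior and Normal likelihood with known variance, the posterior is Normal; its mode equals its mean, the precision-weighted average.
Prior precision 1/σ₀² = 1/2 = 0.5; data precision n/σ² = 4/5 = 0.8.
μ̂ = (0.5·6 + 0.8·5.1) / (0.5 + 0.8) = 7.08/1.3 = 354/65 ≈ 5.4462.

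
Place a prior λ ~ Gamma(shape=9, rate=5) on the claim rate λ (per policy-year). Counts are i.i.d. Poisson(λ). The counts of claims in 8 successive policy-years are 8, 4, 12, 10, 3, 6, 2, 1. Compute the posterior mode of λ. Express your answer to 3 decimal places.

Σxᵢ = 8+4+12+10+3+6+2+1 = 46, with n = 8.
Posterior ∝ λ^8e^(−5λ) · λ^46e^(−8λ) = λ^54e^(−13λ), i.e. Gamma(shape=55, rate=13).
The mode of a Gamma(a, b) with a ≥ 1 (shape–rate) is (a−1)/b = 54/13 ≈ 4.154.

λ̂_MAP = 4.154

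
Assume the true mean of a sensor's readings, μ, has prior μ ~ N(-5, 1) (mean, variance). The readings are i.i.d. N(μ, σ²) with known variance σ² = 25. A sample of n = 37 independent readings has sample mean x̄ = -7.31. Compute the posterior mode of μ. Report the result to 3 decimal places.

n = 37, x̄ = -7.31.
For a Normal prior and Normal likelihood with known variance, the posterior is Normal; its mode equals its mean, the precision-weighted average.
Prior precision 1/σ₀² = 1/1 = 1; data precision n/σ² = 37/25 = 1.48.
μ̂ = (1·(-5) + 1.48·(-7.31)) / (1 + 1.48) = (-15.8188)/2.48 = -39547/6200 ≈ -6.379.

μ̂_MAP = -6.379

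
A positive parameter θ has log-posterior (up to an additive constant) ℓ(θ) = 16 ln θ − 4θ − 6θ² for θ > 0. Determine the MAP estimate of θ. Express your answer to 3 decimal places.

θ̂_MAP = 1.000

ℓ'(θ) = 16/θ − 4 − 12θ. Setting this to zero and multiplying by θ: 12θ² + 4θ − 16 = 0.
θ = (−4 + √(4² + 4·12·16)) / (2·12) = (−4 + √784) / 24 = (−4 + 28)/24 = 1.
ℓ''(θ) = −16/θ² − 12 < 0, confirming a maximum.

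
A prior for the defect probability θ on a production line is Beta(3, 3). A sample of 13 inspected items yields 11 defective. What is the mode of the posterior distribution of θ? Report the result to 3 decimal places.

Prior: Beta(3, 3).
Data: 11 successes in 13 trials. The binomial likelihood contributes θ^11(1−θ)^2, so the posterior is Beta(3+11, 3+2) = Beta(14, 5).
For Beta(a, b) with a, b > 1 the mode is (a−1)/(a+b−2) = 13/17 ≈ 0.765.

θ̂_MAP = 0.765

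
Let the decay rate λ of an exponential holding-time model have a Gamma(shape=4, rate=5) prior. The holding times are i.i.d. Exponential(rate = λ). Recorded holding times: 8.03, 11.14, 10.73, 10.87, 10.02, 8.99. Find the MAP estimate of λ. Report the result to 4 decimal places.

The Exponential(rate=λ) likelihood is ∝ λ^n e^(−λΣtᵢ). Here n = 6 and Σtᵢ = 8.03 + 11.14 + 10.73 + 10.87 + 10.02 + 8.99 = 59.78.
Posterior ∝ λ^3e^(−5λ) · λ^6e^(−59.78λ) = λ^9e^(−64.78λ), i.e. Gamma(10, 64.78).
Mode = (a−1)/b = 9/64.78 ≈ 0.1389.

λ̂_MAP = 0.1389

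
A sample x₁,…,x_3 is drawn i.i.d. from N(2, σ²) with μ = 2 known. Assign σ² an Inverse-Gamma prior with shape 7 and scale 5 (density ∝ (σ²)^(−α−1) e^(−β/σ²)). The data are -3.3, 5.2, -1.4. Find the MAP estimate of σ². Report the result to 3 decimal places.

σ̂²_MAP = 3.152

Sum of squared deviations about the known mean: SS = (-3.3−2)² + (5.2−2)² + (-1.4−2)² = 49.89.
The Normal likelihood contributes (σ²)^(−n/2) exp(−SS/(2σ²)), so the posterior is Inverse-Gamma(α + n/2, β + SS/2) = Inverse-Gamma(8.5, 29.945).
The mode of Inverse-Gamma(a, b) is b/(a+1) = 29.945/9.5 ≈ 3.152.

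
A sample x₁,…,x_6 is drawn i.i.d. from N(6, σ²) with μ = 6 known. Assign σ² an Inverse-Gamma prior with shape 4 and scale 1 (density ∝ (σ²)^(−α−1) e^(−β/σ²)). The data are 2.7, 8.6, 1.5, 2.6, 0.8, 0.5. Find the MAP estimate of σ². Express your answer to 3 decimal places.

σ̂²_MAP = 6.797

Sum of squared deviations about the known mean: SS = (2.7−6)² + (8.6−6)² + (1.5−6)² + (2.6−6)² + (0.8−6)² + (0.5−6)² = 106.75.
The Normal likelihood contributes (σ²)^(−n/2) exp(−SS/(2σ²)), so the posterior is Inverse-Gamma(α + n/2, β + SS/2) = Inverse-Gamma(7, 54.375).
The mode of Inverse-Gamma(a, b) is b/(a+1) = 54.375/8 ≈ 6.797.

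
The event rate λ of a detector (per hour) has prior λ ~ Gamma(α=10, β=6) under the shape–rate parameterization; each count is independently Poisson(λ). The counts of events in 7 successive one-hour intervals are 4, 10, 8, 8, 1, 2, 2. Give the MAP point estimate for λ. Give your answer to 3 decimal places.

λ̂_MAP = 3.385

Σxᵢ = 4+10+8+8+1+2+2 = 35, with n = 7.
Posterior ∝ λ^9e^(−6λ) · λ^35e^(−7λ) = λ^44e^(−13λ), i.e. Gamma(shape=45, rate=13).
The mode of a Gamma(a, b) with a ≥ 1 (shape–rate) is (a−1)/b = 44/13 ≈ 3.385.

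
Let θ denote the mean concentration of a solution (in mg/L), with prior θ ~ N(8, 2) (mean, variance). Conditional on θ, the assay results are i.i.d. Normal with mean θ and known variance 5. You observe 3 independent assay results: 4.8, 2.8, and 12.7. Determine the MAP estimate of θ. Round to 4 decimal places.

θ̂_MAP = 7.3273

n = 3; x̄ = (4.8 + 2.8 + 12.7)/3 = 20.3/3 = 203/30 ≈ 6.7667.
For a Normal prior and Normal likelihood with known variance, the posterior is Normal; its mode equals its mean, the precision-weighted average.
Prior precision 1/σ₀² = 1/2 = 0.5; data precision n/σ² = 3/5 = 0.6.
θ̂ = (0.5·8 + 0.6·(203/30)) / (0.5 + 0.6) = 8.06/1.1 = 403/55 ≈ 7.3273.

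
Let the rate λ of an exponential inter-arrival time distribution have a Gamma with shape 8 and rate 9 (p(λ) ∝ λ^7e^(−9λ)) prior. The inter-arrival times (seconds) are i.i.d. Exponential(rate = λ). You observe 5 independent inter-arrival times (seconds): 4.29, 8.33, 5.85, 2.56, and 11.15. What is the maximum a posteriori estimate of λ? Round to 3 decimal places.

λ̂_MAP = 0.291

The Exponential(rate=λ) likelihood is ∝ λ^n e^(−λΣtᵢ). Here n = 5 and Σtᵢ = 4.29 + 8.33 + 5.85 + 2.56 + 11.15 = 32.18.
Posterior ∝ λ^7e^(−9λ) · λ^5e^(−32.18λ) = λ^12e^(−41.18λ), i.e. Gamma(13, 41.18).
Mode = (a−1)/b = 12/41.18 ≈ 0.291.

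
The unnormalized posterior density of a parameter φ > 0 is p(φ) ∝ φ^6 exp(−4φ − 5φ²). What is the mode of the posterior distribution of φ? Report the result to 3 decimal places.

ℓ'(φ) = 6/φ − 4 − 10φ. Setting this to zero and multiplying by φ: 10φ² + 4φ − 6 = 0.
φ = (−4 + √(4² + 4·10·6)) / (2·10) = (−4 + √256) / 20 = (−4 + 16)/20 = 3/5.
ℓ''(φ) = −6/φ² − 10 < 0, confirming a maximum.

φ̂_MAP = 0.600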